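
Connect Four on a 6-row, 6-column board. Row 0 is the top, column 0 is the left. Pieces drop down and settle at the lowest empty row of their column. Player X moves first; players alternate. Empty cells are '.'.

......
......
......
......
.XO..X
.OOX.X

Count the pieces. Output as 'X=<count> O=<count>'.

X=4 O=3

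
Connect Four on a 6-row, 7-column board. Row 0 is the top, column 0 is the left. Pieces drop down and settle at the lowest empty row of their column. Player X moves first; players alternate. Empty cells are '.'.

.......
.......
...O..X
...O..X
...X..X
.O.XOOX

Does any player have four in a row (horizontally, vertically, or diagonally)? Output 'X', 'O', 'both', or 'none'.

X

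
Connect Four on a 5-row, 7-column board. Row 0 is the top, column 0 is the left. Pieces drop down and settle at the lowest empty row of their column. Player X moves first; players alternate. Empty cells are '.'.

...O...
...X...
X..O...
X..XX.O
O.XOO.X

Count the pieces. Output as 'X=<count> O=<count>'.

X=7 O=6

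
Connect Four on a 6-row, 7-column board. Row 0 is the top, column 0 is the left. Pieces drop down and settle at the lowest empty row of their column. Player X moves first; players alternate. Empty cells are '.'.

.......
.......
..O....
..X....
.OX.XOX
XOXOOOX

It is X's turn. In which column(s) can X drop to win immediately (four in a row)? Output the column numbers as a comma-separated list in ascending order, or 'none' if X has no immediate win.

Answer: none

Derivation:
col 0: drop X → no win
col 1: drop X → no win
col 2: drop X → no win
col 3: drop X → no win
col 4: drop X → no win
col 5: drop X → no win
col 6: drop X → no win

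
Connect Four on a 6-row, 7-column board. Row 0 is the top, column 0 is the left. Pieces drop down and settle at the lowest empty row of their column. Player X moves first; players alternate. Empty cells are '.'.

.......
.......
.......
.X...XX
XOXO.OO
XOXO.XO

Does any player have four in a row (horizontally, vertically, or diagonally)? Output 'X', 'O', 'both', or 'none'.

none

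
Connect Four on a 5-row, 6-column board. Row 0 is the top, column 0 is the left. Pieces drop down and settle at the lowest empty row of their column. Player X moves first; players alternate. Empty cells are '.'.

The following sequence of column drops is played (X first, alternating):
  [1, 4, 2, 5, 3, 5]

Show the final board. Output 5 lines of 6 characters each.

Answer: ......
......
......
.....O
.XXXOO

Derivation:
Move 1: X drops in col 1, lands at row 4
Move 2: O drops in col 4, lands at row 4
Move 3: X drops in col 2, lands at row 4
Move 4: O drops in col 5, lands at row 4
Move 5: X drops in col 3, lands at row 4
Move 6: O drops in col 5, lands at row 3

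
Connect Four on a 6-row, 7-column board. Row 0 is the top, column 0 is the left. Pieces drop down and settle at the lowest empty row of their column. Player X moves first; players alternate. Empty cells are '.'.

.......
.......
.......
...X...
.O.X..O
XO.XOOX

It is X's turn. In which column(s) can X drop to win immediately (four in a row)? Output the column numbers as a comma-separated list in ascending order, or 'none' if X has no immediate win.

col 0: drop X → no win
col 1: drop X → no win
col 2: drop X → no win
col 3: drop X → WIN!
col 4: drop X → no win
col 5: drop X → no win
col 6: drop X → no win

Answer: 3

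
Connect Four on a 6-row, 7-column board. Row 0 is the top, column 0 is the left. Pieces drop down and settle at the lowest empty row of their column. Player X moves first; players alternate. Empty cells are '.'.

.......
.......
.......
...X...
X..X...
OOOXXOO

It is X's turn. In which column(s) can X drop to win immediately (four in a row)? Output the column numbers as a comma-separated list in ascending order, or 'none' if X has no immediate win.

col 0: drop X → no win
col 1: drop X → no win
col 2: drop X → no win
col 3: drop X → WIN!
col 4: drop X → no win
col 5: drop X → no win
col 6: drop X → no win

Answer: 3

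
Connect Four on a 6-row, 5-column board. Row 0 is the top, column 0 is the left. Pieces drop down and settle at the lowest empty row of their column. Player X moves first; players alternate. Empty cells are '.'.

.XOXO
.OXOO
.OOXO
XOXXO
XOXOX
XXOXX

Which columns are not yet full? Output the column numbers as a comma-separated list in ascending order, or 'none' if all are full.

Answer: 0

Derivation:
col 0: top cell = '.' → open
col 1: top cell = 'X' → FULL
col 2: top cell = 'O' → FULL
col 3: top cell = 'X' → FULL
col 4: top cell = 'O' → FULL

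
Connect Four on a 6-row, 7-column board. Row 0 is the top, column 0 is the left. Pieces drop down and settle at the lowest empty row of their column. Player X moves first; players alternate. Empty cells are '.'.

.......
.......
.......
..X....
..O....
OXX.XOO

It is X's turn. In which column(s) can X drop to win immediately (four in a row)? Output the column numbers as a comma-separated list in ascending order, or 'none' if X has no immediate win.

col 0: drop X → no win
col 1: drop X → no win
col 2: drop X → no win
col 3: drop X → WIN!
col 4: drop X → no win
col 5: drop X → no win
col 6: drop X → no win

Answer: 3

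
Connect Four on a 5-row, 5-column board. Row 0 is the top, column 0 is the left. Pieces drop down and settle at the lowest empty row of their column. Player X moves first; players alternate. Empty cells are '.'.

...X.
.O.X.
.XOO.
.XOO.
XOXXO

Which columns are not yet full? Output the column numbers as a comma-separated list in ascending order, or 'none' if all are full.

col 0: top cell = '.' → open
col 1: top cell = '.' → open
col 2: top cell = '.' → open
col 3: top cell = 'X' → FULL
col 4: top cell = '.' → open

Answer: 0,1,2,4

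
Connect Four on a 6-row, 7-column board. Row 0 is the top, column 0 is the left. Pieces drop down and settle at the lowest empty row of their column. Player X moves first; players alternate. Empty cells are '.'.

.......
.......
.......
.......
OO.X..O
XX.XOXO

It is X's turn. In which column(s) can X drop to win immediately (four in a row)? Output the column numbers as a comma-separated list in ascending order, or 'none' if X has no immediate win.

Answer: 2

Derivation:
col 0: drop X → no win
col 1: drop X → no win
col 2: drop X → WIN!
col 3: drop X → no win
col 4: drop X → no win
col 5: drop X → no win
col 6: drop X → no win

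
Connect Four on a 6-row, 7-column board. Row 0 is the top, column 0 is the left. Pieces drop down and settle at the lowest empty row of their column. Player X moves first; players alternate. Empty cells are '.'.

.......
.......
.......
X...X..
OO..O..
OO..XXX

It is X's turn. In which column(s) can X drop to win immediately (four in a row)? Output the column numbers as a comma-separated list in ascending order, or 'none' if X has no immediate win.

Answer: 3

Derivation:
col 0: drop X → no win
col 1: drop X → no win
col 2: drop X → no win
col 3: drop X → WIN!
col 4: drop X → no win
col 5: drop X → no win
col 6: drop X → no win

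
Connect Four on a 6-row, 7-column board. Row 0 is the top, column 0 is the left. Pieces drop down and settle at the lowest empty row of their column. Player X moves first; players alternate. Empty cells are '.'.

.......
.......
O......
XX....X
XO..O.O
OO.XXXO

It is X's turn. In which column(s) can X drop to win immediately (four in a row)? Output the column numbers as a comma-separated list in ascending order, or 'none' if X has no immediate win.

Answer: 2

Derivation:
col 0: drop X → no win
col 1: drop X → no win
col 2: drop X → WIN!
col 3: drop X → no win
col 4: drop X → no win
col 5: drop X → no win
col 6: drop X → no win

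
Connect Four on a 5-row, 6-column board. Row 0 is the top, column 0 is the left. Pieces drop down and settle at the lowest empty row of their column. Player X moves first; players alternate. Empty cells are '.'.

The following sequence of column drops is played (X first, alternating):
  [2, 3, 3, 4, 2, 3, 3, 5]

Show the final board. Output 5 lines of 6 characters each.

Move 1: X drops in col 2, lands at row 4
Move 2: O drops in col 3, lands at row 4
Move 3: X drops in col 3, lands at row 3
Move 4: O drops in col 4, lands at row 4
Move 5: X drops in col 2, lands at row 3
Move 6: O drops in col 3, lands at row 2
Move 7: X drops in col 3, lands at row 1
Move 8: O drops in col 5, lands at row 4

Answer: ......
...X..
...O..
..XX..
..XOOO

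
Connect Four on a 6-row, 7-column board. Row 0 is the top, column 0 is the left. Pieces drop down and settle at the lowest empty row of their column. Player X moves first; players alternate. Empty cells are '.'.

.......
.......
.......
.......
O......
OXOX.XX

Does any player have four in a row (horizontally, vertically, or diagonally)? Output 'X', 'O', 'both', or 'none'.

none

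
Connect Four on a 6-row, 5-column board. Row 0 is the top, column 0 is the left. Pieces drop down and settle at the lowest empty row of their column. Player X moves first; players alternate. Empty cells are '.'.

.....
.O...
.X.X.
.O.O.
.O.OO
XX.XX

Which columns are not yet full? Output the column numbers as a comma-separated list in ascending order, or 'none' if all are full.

Answer: 0,1,2,3,4

Derivation:
col 0: top cell = '.' → open
col 1: top cell = '.' → open
col 2: top cell = '.' → open
col 3: top cell = '.' → open
col 4: top cell = '.' → open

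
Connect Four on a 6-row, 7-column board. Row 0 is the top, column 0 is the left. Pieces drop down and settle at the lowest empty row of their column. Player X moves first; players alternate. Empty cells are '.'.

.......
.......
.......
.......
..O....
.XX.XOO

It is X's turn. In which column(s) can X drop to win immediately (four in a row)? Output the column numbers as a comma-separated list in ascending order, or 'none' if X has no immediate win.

Answer: 3

Derivation:
col 0: drop X → no win
col 1: drop X → no win
col 2: drop X → no win
col 3: drop X → WIN!
col 4: drop X → no win
col 5: drop X → no win
col 6: drop X → no win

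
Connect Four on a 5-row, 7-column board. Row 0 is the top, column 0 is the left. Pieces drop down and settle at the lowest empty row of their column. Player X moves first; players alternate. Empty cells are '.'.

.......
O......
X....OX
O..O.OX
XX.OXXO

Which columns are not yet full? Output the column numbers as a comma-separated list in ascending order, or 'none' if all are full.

Answer: 0,1,2,3,4,5,6

Derivation:
col 0: top cell = '.' → open
col 1: top cell = '.' → open
col 2: top cell = '.' → open
col 3: top cell = '.' → open
col 4: top cell = '.' → open
col 5: top cell = '.' → open
col 6: top cell = '.' → open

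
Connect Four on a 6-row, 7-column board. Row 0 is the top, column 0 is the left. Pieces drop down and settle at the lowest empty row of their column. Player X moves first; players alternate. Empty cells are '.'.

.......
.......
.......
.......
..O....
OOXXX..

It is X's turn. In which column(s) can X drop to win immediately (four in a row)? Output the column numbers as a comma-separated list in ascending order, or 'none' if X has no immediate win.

Answer: 5

Derivation:
col 0: drop X → no win
col 1: drop X → no win
col 2: drop X → no win
col 3: drop X → no win
col 4: drop X → no win
col 5: drop X → WIN!
col 6: drop X → no win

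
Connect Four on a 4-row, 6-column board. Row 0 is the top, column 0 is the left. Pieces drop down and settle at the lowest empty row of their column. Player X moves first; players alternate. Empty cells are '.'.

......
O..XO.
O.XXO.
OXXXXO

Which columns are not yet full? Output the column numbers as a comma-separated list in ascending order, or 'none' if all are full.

col 0: top cell = '.' → open
col 1: top cell = '.' → open
col 2: top cell = '.' → open
col 3: top cell = '.' → open
col 4: top cell = '.' → open
col 5: top cell = '.' → open

Answer: 0,1,2,3,4,5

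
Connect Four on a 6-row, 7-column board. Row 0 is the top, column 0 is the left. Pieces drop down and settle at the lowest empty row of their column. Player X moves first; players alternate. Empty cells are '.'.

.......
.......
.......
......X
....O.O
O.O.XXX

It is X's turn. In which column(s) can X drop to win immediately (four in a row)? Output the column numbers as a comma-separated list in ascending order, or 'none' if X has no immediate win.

Answer: 3

Derivation:
col 0: drop X → no win
col 1: drop X → no win
col 2: drop X → no win
col 3: drop X → WIN!
col 4: drop X → no win
col 5: drop X → no win
col 6: drop X → no win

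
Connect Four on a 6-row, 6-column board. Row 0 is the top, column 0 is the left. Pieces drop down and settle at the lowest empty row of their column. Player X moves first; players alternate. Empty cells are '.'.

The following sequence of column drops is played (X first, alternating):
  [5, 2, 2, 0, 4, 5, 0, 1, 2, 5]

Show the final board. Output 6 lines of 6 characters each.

Answer: ......
......
......
..X..O
X.X..O
OOO.XX

Derivation:
Move 1: X drops in col 5, lands at row 5
Move 2: O drops in col 2, lands at row 5
Move 3: X drops in col 2, lands at row 4
Move 4: O drops in col 0, lands at row 5
Move 5: X drops in col 4, lands at row 5
Move 6: O drops in col 5, lands at row 4
Move 7: X drops in col 0, lands at row 4
Move 8: O drops in col 1, lands at row 5
Move 9: X drops in col 2, lands at row 3
Move 10: O drops in col 5, lands at row 3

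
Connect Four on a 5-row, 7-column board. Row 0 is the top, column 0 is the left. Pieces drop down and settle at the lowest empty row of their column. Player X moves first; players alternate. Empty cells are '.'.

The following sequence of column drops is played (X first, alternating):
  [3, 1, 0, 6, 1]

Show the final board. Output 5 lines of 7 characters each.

Move 1: X drops in col 3, lands at row 4
Move 2: O drops in col 1, lands at row 4
Move 3: X drops in col 0, lands at row 4
Move 4: O drops in col 6, lands at row 4
Move 5: X drops in col 1, lands at row 3

Answer: .......
.......
.......
.X.....
XO.X..O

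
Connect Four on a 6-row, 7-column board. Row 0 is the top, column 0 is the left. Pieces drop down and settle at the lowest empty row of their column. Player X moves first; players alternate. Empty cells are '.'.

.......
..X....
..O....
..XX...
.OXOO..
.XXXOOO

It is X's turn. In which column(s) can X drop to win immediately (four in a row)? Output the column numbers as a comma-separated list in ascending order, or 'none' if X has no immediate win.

col 0: drop X → WIN!
col 1: drop X → no win
col 2: drop X → no win
col 3: drop X → no win
col 4: drop X → no win
col 5: drop X → no win
col 6: drop X → no win

Answer: 0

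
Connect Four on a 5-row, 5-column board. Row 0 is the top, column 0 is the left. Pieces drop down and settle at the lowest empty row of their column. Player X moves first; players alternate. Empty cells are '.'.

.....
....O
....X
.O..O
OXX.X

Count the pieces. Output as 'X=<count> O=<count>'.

X=4 O=4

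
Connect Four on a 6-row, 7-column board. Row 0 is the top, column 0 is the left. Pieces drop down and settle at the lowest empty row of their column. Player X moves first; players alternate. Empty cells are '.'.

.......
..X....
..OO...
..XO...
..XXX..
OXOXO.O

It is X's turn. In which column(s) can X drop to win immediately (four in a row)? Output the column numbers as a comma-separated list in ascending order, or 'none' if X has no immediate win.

col 0: drop X → no win
col 1: drop X → WIN!
col 2: drop X → no win
col 3: drop X → no win
col 4: drop X → no win
col 5: drop X → no win
col 6: drop X → no win

Answer: 1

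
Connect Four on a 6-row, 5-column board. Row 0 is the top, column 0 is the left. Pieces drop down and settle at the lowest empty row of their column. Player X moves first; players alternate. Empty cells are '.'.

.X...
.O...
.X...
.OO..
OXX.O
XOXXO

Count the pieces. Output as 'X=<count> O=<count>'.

X=7 O=7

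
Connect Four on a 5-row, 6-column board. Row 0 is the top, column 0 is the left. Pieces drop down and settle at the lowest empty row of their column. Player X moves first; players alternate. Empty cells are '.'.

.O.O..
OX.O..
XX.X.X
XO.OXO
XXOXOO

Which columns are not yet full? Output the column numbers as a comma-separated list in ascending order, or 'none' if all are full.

col 0: top cell = '.' → open
col 1: top cell = 'O' → FULL
col 2: top cell = '.' → open
col 3: top cell = 'O' → FULL
col 4: top cell = '.' → open
col 5: top cell = '.' → open

Answer: 0,2,4,5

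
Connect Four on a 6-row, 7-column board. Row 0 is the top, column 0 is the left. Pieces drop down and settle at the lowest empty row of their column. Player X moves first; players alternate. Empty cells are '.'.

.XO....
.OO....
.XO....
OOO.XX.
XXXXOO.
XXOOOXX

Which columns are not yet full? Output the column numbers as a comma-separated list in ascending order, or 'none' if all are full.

Answer: 0,3,4,5,6

Derivation:
col 0: top cell = '.' → open
col 1: top cell = 'X' → FULL
col 2: top cell = 'O' → FULL
col 3: top cell = '.' → open
col 4: top cell = '.' → open
col 5: top cell = '.' → open
col 6: top cell = '.' → open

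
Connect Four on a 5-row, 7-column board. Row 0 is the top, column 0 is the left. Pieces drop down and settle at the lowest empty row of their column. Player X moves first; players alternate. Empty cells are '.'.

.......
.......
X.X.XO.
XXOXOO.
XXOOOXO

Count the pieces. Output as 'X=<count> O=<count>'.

X=9 O=8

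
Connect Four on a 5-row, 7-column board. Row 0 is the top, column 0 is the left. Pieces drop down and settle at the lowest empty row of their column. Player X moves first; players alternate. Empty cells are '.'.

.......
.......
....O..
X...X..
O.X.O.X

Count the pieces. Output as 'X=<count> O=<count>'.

X=4 O=3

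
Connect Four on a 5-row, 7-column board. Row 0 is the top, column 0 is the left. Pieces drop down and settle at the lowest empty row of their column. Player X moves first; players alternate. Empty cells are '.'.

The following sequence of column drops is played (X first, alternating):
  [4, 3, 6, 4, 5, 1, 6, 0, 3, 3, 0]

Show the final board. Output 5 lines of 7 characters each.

Move 1: X drops in col 4, lands at row 4
Move 2: O drops in col 3, lands at row 4
Move 3: X drops in col 6, lands at row 4
Move 4: O drops in col 4, lands at row 3
Move 5: X drops in col 5, lands at row 4
Move 6: O drops in col 1, lands at row 4
Move 7: X drops in col 6, lands at row 3
Move 8: O drops in col 0, lands at row 4
Move 9: X drops in col 3, lands at row 3
Move 10: O drops in col 3, lands at row 2
Move 11: X drops in col 0, lands at row 3

Answer: .......
.......
...O...
X..XO.X
OO.OXXX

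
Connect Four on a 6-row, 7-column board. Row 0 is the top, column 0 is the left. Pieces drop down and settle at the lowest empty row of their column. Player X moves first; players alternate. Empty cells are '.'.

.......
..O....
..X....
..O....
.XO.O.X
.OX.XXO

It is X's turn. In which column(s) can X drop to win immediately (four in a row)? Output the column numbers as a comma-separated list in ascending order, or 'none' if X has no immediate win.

col 0: drop X → no win
col 1: drop X → no win
col 2: drop X → no win
col 3: drop X → WIN!
col 4: drop X → no win
col 5: drop X → no win
col 6: drop X → no win

Answer: 3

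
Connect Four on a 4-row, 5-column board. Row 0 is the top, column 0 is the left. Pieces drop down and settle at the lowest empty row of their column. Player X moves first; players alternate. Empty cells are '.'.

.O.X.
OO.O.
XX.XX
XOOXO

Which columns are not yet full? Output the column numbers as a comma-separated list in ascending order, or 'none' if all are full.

col 0: top cell = '.' → open
col 1: top cell = 'O' → FULL
col 2: top cell = '.' → open
col 3: top cell = 'X' → FULL
col 4: top cell = '.' → open

Answer: 0,2,4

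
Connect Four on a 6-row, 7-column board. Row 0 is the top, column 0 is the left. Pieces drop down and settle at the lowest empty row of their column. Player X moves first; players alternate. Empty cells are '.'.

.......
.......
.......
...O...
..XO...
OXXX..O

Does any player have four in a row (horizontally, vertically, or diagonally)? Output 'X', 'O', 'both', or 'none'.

none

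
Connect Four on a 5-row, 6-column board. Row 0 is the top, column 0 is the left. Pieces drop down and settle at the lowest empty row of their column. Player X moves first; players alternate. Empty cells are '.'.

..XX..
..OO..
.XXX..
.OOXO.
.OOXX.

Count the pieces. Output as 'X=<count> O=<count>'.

X=8 O=7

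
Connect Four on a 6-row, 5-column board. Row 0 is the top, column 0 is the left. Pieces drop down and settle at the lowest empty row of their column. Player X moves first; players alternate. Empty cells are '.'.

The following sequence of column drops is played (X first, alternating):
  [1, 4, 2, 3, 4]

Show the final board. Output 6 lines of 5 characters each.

Move 1: X drops in col 1, lands at row 5
Move 2: O drops in col 4, lands at row 5
Move 3: X drops in col 2, lands at row 5
Move 4: O drops in col 3, lands at row 5
Move 5: X drops in col 4, lands at row 4

Answer: .....
.....
.....
.....
....X
.XXOO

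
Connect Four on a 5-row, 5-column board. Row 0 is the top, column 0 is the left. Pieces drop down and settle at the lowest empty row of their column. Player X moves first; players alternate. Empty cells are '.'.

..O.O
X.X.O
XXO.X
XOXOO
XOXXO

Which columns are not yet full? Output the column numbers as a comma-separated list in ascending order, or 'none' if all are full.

Answer: 0,1,3

Derivation:
col 0: top cell = '.' → open
col 1: top cell = '.' → open
col 2: top cell = 'O' → FULL
col 3: top cell = '.' → open
col 4: top cell = 'O' → FULL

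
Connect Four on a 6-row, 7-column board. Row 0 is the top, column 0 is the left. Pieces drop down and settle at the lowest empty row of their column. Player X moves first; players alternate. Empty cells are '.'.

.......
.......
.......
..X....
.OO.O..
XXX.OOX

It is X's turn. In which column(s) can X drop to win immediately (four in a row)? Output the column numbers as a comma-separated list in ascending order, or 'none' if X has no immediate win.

col 0: drop X → no win
col 1: drop X → no win
col 2: drop X → no win
col 3: drop X → WIN!
col 4: drop X → no win
col 5: drop X → no win
col 6: drop X → no win

Answer: 3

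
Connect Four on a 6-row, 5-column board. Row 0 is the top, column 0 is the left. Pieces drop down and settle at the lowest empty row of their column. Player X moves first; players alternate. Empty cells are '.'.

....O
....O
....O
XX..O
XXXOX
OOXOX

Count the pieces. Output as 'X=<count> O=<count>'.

X=8 O=8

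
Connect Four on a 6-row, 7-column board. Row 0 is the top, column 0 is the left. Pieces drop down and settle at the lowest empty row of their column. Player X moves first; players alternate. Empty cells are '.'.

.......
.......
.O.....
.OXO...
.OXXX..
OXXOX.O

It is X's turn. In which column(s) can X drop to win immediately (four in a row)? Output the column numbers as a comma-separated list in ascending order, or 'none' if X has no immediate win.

col 0: drop X → no win
col 1: drop X → no win
col 2: drop X → WIN!
col 3: drop X → no win
col 4: drop X → no win
col 5: drop X → no win
col 6: drop X → no win

Answer: 2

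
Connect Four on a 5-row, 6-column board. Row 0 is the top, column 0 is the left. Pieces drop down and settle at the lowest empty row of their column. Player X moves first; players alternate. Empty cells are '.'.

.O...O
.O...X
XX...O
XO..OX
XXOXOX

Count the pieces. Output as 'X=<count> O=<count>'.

X=9 O=8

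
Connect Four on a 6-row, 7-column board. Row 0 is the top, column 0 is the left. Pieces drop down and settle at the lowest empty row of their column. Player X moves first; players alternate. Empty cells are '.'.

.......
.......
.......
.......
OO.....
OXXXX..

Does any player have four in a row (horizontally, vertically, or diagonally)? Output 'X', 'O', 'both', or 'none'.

X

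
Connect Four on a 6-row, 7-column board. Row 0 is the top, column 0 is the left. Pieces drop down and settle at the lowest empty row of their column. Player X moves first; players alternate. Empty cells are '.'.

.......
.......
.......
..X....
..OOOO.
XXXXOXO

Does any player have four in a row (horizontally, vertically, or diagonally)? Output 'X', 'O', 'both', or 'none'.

both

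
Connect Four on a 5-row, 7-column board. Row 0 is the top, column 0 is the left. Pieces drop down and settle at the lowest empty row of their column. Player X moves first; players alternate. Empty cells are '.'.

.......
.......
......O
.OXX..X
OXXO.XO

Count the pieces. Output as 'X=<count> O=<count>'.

X=6 O=5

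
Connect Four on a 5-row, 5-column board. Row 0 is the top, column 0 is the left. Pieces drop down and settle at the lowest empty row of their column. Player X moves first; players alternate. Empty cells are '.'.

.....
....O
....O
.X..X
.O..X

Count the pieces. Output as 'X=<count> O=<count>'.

X=3 O=3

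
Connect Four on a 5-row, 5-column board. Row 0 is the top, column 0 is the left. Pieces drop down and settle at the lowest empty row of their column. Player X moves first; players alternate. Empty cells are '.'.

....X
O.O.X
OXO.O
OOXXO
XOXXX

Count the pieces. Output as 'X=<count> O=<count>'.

X=9 O=9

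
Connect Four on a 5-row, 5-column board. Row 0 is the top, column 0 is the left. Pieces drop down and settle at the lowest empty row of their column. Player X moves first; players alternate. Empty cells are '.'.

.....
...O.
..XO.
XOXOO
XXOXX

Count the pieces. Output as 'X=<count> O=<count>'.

X=7 O=6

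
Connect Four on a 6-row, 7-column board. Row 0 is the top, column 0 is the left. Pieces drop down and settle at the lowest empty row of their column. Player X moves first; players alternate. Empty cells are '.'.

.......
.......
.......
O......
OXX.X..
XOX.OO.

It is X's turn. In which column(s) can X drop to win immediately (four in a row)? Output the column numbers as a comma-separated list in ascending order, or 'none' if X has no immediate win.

col 0: drop X → no win
col 1: drop X → no win
col 2: drop X → no win
col 3: drop X → no win
col 4: drop X → no win
col 5: drop X → no win
col 6: drop X → no win

Answer: none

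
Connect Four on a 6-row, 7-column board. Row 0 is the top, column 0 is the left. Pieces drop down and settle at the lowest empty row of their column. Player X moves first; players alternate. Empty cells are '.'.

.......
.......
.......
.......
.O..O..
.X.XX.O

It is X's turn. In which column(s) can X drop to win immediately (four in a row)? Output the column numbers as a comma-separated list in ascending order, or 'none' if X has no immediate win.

Answer: 2

Derivation:
col 0: drop X → no win
col 1: drop X → no win
col 2: drop X → WIN!
col 3: drop X → no win
col 4: drop X → no win
col 5: drop X → no win
col 6: drop X → no win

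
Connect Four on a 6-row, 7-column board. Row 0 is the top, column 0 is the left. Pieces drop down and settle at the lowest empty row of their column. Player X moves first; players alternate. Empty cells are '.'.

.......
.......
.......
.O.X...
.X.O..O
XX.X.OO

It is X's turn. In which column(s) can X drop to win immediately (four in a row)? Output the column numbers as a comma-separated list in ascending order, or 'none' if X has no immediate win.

col 0: drop X → no win
col 1: drop X → no win
col 2: drop X → WIN!
col 3: drop X → no win
col 4: drop X → no win
col 5: drop X → no win
col 6: drop X → no win

Answer: 2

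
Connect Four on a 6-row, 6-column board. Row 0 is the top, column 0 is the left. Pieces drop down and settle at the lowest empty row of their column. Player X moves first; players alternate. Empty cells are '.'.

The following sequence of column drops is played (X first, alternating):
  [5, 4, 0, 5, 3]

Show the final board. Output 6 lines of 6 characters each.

Answer: ......
......
......
......
.....O
X..XOX

Derivation:
Move 1: X drops in col 5, lands at row 5
Move 2: O drops in col 4, lands at row 5
Move 3: X drops in col 0, lands at row 5
Move 4: O drops in col 5, lands at row 4
Move 5: X drops in col 3, lands at row 5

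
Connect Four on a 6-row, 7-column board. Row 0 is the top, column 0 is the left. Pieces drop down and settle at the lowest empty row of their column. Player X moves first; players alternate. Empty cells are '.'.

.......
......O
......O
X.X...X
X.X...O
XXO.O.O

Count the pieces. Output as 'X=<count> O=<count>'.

X=7 O=6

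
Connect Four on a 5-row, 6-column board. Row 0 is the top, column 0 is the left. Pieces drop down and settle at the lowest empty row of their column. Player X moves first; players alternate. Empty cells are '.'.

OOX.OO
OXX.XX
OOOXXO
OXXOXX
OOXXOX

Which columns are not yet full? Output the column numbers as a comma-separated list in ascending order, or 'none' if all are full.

Answer: 3

Derivation:
col 0: top cell = 'O' → FULL
col 1: top cell = 'O' → FULL
col 2: top cell = 'X' → FULL
col 3: top cell = '.' → open
col 4: top cell = 'O' → FULL
col 5: top cell = 'O' → FULL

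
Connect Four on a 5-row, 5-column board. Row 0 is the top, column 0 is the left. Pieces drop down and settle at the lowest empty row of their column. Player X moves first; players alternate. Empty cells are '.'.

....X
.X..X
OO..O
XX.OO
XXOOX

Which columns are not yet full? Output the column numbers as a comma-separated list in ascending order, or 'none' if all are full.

col 0: top cell = '.' → open
col 1: top cell = '.' → open
col 2: top cell = '.' → open
col 3: top cell = '.' → open
col 4: top cell = 'X' → FULL

Answer: 0,1,2,3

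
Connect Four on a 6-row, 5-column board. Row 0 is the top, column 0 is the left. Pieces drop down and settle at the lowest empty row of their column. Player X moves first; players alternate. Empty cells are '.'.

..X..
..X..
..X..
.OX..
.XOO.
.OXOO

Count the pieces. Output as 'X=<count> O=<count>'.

X=6 O=6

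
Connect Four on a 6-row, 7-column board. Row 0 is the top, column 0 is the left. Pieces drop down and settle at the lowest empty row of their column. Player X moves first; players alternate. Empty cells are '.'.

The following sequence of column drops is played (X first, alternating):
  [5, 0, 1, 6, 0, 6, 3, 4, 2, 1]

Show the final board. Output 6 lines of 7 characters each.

Move 1: X drops in col 5, lands at row 5
Move 2: O drops in col 0, lands at row 5
Move 3: X drops in col 1, lands at row 5
Move 4: O drops in col 6, lands at row 5
Move 5: X drops in col 0, lands at row 4
Move 6: O drops in col 6, lands at row 4
Move 7: X drops in col 3, lands at row 5
Move 8: O drops in col 4, lands at row 5
Move 9: X drops in col 2, lands at row 5
Move 10: O drops in col 1, lands at row 4

Answer: .......
.......
.......
.......
XO....O
OXXXOXO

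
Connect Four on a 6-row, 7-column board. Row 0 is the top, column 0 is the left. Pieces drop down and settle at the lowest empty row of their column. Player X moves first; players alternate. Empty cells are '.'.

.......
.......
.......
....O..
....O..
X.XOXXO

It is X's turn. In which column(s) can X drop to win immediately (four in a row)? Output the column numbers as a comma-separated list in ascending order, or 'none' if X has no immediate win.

Answer: none

Derivation:
col 0: drop X → no win
col 1: drop X → no win
col 2: drop X → no win
col 3: drop X → no win
col 4: drop X → no win
col 5: drop X → no win
col 6: drop X → no win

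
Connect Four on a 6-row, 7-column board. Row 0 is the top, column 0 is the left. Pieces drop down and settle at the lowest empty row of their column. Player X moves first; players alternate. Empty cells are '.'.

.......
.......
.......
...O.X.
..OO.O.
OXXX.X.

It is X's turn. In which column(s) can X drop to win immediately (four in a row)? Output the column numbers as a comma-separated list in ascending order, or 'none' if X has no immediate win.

col 0: drop X → no win
col 1: drop X → no win
col 2: drop X → no win
col 3: drop X → no win
col 4: drop X → WIN!
col 5: drop X → no win
col 6: drop X → no win

Answer: 4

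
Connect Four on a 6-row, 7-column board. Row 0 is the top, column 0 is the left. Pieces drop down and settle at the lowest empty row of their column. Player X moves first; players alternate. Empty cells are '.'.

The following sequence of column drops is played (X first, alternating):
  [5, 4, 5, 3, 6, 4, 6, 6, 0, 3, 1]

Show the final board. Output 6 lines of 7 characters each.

Move 1: X drops in col 5, lands at row 5
Move 2: O drops in col 4, lands at row 5
Move 3: X drops in col 5, lands at row 4
Move 4: O drops in col 3, lands at row 5
Move 5: X drops in col 6, lands at row 5
Move 6: O drops in col 4, lands at row 4
Move 7: X drops in col 6, lands at row 4
Move 8: O drops in col 6, lands at row 3
Move 9: X drops in col 0, lands at row 5
Move 10: O drops in col 3, lands at row 4
Move 11: X drops in col 1, lands at row 5

Answer: .......
.......
.......
......O
...OOXX
XX.OOXX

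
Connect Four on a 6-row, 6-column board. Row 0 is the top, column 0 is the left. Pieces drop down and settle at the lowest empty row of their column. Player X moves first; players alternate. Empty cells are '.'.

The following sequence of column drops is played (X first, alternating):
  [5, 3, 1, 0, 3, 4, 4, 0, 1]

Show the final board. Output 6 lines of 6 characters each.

Move 1: X drops in col 5, lands at row 5
Move 2: O drops in col 3, lands at row 5
Move 3: X drops in col 1, lands at row 5
Move 4: O drops in col 0, lands at row 5
Move 5: X drops in col 3, lands at row 4
Move 6: O drops in col 4, lands at row 5
Move 7: X drops in col 4, lands at row 4
Move 8: O drops in col 0, lands at row 4
Move 9: X drops in col 1, lands at row 4

Answer: ......
......
......
......
OX.XX.
OX.OOX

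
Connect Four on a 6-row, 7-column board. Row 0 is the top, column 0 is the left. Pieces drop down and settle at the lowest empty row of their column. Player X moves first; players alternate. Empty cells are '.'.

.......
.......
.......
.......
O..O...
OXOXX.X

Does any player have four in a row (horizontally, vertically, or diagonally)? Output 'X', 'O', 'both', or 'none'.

none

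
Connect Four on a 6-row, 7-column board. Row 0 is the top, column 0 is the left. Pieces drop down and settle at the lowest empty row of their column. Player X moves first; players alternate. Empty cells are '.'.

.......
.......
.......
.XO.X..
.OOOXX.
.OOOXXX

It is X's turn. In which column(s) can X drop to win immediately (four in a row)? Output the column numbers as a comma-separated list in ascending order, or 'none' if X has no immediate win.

col 0: drop X → no win
col 1: drop X → no win
col 2: drop X → no win
col 3: drop X → no win
col 4: drop X → WIN!
col 5: drop X → no win
col 6: drop X → no win

Answer: 4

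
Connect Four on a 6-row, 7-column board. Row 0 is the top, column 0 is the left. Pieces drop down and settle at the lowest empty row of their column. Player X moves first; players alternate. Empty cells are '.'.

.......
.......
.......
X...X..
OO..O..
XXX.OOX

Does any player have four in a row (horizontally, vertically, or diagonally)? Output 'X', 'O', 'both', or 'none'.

none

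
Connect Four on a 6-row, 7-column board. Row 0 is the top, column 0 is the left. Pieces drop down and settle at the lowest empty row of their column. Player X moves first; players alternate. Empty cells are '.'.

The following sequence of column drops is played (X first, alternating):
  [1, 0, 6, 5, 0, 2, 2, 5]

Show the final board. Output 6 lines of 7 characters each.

Move 1: X drops in col 1, lands at row 5
Move 2: O drops in col 0, lands at row 5
Move 3: X drops in col 6, lands at row 5
Move 4: O drops in col 5, lands at row 5
Move 5: X drops in col 0, lands at row 4
Move 6: O drops in col 2, lands at row 5
Move 7: X drops in col 2, lands at row 4
Move 8: O drops in col 5, lands at row 4

Answer: .......
.......
.......
.......
X.X..O.
OXO..OX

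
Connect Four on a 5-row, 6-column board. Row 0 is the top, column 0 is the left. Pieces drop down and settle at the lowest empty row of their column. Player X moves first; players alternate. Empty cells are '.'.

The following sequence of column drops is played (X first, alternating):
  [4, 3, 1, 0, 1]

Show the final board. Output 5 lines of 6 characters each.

Answer: ......
......
......
.X....
OX.OX.

Derivation:
Move 1: X drops in col 4, lands at row 4
Move 2: O drops in col 3, lands at row 4
Move 3: X drops in col 1, lands at row 4
Move 4: O drops in col 0, lands at row 4
Move 5: X drops in col 1, lands at row 3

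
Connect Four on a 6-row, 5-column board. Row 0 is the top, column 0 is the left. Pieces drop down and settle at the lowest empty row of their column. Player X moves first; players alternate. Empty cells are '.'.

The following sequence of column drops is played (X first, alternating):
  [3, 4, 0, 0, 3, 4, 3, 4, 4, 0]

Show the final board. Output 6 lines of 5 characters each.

Move 1: X drops in col 3, lands at row 5
Move 2: O drops in col 4, lands at row 5
Move 3: X drops in col 0, lands at row 5
Move 4: O drops in col 0, lands at row 4
Move 5: X drops in col 3, lands at row 4
Move 6: O drops in col 4, lands at row 4
Move 7: X drops in col 3, lands at row 3
Move 8: O drops in col 4, lands at row 3
Move 9: X drops in col 4, lands at row 2
Move 10: O drops in col 0, lands at row 3

Answer: .....
.....
....X
O..XO
O..XO
X..XO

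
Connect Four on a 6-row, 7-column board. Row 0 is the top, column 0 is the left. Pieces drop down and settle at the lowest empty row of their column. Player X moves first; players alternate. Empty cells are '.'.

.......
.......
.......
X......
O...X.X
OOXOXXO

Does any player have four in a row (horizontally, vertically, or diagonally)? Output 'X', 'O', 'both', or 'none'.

none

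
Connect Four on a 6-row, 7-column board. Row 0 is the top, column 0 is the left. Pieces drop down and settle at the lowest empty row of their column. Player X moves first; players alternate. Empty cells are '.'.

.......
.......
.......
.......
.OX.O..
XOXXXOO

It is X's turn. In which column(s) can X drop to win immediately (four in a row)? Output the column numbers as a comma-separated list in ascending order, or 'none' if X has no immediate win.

col 0: drop X → no win
col 1: drop X → no win
col 2: drop X → no win
col 3: drop X → no win
col 4: drop X → no win
col 5: drop X → no win
col 6: drop X → no win

Answer: none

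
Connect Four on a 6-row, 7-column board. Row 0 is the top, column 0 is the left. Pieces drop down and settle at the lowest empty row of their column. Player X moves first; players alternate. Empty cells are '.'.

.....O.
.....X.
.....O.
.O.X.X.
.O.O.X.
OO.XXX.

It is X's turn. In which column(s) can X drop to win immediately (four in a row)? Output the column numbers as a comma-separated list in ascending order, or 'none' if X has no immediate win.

col 0: drop X → no win
col 1: drop X → no win
col 2: drop X → WIN!
col 3: drop X → no win
col 4: drop X → no win
col 6: drop X → WIN!

Answer: 2,6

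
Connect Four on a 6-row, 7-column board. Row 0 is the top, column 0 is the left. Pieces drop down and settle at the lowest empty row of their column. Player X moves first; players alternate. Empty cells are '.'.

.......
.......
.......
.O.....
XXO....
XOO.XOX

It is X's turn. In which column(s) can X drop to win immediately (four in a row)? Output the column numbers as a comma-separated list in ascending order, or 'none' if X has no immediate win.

col 0: drop X → no win
col 1: drop X → no win
col 2: drop X → no win
col 3: drop X → no win
col 4: drop X → no win
col 5: drop X → no win
col 6: drop X → no win

Answer: none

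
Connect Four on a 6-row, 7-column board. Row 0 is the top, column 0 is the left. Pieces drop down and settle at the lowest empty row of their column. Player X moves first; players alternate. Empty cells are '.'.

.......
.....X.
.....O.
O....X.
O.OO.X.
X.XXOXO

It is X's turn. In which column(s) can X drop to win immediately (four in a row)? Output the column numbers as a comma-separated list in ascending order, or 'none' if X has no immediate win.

col 0: drop X → no win
col 1: drop X → WIN!
col 2: drop X → no win
col 3: drop X → no win
col 4: drop X → no win
col 5: drop X → no win
col 6: drop X → no win

Answer: 1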